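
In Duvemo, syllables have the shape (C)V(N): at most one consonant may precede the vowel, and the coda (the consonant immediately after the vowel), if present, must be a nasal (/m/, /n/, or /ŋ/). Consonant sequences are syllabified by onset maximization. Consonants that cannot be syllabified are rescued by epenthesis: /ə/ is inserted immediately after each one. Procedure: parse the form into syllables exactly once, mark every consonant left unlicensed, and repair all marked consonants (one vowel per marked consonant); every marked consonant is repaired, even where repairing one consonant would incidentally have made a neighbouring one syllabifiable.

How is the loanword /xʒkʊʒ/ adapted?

The consonants /x/, /ʒ/, /ʒ/ cannot be parsed into a legal (C)V(N) syllable (only a nasal (/m/, /n/, or /ŋ/) is licensed in coda position; onsets are limited to one consonant).
Inserting the epenthetic vowel yields /x/ → /xə/, /ʒ/ → /ʒə/, /ʒ/ → /ʒə/.

xəʒəkʊʒə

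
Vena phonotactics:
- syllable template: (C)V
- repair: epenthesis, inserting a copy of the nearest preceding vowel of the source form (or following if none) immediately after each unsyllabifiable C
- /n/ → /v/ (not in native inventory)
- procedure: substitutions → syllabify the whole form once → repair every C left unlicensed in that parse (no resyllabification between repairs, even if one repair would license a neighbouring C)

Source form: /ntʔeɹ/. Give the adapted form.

veteʔeɹe

Substitution: /n/ → /v/, giving /vtʔeɹ/.
Syllabifying with onset maximization leaves /v/, /t/, /ɹ/ stranded (no codas are permitted; onsets are limited to one consonant).
Inserting the epenthetic vowel yields /v/ → /ve/, /t/ → /te/, /ɹ/ → /ɹe/.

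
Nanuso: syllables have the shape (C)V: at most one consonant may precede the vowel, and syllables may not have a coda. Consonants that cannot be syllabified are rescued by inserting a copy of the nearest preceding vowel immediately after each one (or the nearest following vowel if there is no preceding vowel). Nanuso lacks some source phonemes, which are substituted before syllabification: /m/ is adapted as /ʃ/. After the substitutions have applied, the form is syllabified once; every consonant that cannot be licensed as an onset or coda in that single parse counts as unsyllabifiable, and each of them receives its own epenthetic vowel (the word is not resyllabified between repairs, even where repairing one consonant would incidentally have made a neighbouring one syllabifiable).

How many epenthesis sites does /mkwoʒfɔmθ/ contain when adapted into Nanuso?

After substitution the input is /ʃkwoʒfɔʃθ/.
The unsyllabifiable consonants are /ʃ/, /k/, /ʒ/, /ʃ/, /θ/; each receives one epenthetic vowel.

5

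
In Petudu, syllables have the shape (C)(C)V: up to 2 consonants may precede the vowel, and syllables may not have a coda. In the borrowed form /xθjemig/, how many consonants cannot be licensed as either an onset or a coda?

2

Under (C)(C)V, the unsyllabifiable consonants are /x/, /g/ (no codas are permitted; onsets may contain at most 2 consonants).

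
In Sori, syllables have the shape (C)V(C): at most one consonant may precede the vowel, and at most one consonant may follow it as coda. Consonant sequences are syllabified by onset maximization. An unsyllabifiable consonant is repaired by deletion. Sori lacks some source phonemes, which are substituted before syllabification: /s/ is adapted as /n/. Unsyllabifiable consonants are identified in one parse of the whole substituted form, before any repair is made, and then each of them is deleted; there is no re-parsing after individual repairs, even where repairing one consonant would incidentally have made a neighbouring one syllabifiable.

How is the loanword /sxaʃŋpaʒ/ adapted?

xaʃpaʒ

Substitution: /s/ → /n/, giving /nxaʃŋpaʒ/.
Syllabifying with onset maximization leaves /n/, /ŋ/ stranded (at most one coda consonant is licensed; onsets are limited to one consonant).
Deletion applies to /n/, /ŋ/.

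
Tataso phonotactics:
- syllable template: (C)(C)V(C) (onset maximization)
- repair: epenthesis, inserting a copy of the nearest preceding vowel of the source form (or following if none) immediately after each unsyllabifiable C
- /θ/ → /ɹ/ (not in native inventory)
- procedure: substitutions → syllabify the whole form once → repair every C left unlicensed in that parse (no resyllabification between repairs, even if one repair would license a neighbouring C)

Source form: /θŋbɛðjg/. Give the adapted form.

ɹɛŋbɛðjɛgɛ

Substitution: /θ/ → /ɹ/, giving /ɹŋbɛðjg/.
Syllabifying with onset maximization leaves /ɹ/, /j/, /g/ stranded (at most one coda consonant is licensed; onsets may contain at most 2 consonants).
Each unlicensed consonant becomes the onset of a new syllable: /ɹ/ → /ɹɛ/, /j/ → /jɛ/, /g/ → /gɛ/.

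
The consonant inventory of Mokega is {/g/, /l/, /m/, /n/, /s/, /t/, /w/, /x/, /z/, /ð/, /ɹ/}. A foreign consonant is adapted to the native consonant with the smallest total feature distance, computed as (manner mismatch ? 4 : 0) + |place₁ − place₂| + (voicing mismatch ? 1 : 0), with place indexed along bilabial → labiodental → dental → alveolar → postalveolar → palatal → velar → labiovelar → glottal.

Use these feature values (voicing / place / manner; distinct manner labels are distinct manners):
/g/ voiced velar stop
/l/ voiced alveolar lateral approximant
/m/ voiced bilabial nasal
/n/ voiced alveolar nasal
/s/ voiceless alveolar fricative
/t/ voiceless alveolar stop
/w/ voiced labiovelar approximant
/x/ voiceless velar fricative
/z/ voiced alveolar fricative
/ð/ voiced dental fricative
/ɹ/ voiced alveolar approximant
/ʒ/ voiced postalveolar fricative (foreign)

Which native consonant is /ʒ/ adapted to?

/z/ is closest: same manner (fricative), place distance 1 (postalveolar→alveolar), same voicing; total 1. Next closest is /s/ at distance 2.

z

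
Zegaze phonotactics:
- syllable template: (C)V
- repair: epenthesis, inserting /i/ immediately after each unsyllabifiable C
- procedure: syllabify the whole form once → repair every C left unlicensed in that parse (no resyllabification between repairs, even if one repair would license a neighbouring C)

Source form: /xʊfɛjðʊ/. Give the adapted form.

xʊfɛjiðʊ

Under (C)V, the unsyllabifiable consonants are /j/ (no codas are permitted; onsets are limited to one consonant).
Inserting the epenthetic vowel yields /j/ → /ji/.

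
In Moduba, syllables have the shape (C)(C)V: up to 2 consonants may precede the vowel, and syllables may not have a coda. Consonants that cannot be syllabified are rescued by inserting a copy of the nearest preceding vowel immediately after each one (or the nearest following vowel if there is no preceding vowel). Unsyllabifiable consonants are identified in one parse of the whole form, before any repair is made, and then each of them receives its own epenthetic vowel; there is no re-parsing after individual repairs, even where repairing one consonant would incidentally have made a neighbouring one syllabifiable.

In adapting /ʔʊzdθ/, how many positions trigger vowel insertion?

3

The unsyllabifiable consonants are /z/, /d/, /θ/; each receives one epenthetic vowel.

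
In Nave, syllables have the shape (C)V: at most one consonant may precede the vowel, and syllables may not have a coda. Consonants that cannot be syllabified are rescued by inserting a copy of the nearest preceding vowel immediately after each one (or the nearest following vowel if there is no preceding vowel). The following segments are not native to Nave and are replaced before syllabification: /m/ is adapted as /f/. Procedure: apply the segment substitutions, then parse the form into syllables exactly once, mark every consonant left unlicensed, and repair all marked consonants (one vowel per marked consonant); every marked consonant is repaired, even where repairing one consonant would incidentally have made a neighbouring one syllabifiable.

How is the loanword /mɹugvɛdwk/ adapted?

fuɹuguvɛdɛwɛkɛ

Substitution: /m/ → /f/, giving /fɹugvɛdwk/.
Syllabifying with onset maximization leaves /f/, /g/, /d/, /w/, /k/ stranded (no codas are permitted; onsets are limited to one consonant).
Each unlicensed consonant becomes the onset of a new syllable: /f/ → /fu/, /g/ → /gu/, /d/ → /dɛ/, /w/ → /wɛ/, /k/ → /kɛ/.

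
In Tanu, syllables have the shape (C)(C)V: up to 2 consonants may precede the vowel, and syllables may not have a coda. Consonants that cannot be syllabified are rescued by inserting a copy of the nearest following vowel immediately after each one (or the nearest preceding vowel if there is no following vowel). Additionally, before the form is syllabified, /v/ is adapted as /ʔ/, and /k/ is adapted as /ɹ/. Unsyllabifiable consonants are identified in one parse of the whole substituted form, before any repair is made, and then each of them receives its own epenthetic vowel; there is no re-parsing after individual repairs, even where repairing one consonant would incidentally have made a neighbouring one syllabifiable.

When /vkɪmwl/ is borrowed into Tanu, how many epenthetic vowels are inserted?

After substitution the input is /ʔɹɪmwl/.
The unsyllabifiable consonants are /m/, /w/, /l/; each receives one epenthetic vowel.

3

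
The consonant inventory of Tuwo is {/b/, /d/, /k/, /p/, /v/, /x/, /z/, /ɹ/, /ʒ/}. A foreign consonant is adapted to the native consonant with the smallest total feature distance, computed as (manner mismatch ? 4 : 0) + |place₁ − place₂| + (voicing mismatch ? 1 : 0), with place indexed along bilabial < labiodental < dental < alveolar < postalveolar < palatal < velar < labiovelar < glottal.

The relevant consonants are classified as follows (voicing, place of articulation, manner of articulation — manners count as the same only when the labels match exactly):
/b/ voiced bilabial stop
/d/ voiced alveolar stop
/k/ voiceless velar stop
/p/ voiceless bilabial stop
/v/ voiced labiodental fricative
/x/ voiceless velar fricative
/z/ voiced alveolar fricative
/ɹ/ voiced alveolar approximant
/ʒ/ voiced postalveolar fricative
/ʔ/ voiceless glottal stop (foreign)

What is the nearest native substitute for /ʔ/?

k

/k/ is closest: same manner (stop), place distance 2 (glottal→velar), same voicing; total 2. Next closest is /d/ at distance 6.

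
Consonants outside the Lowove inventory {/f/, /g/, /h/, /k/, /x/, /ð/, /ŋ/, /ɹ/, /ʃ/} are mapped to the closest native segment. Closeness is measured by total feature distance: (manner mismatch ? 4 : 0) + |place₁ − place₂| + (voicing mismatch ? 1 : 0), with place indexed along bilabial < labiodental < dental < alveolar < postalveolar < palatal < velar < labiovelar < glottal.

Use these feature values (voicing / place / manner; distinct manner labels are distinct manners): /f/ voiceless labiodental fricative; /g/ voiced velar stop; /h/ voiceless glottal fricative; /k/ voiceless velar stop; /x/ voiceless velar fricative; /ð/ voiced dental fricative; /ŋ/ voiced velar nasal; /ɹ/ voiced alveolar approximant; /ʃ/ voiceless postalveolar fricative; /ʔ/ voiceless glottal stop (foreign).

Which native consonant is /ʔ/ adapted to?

/k/ is closest: same manner (stop), place distance 2 (glottal→velar), same voicing; total 2. Next closest is /g/ at distance 3.

k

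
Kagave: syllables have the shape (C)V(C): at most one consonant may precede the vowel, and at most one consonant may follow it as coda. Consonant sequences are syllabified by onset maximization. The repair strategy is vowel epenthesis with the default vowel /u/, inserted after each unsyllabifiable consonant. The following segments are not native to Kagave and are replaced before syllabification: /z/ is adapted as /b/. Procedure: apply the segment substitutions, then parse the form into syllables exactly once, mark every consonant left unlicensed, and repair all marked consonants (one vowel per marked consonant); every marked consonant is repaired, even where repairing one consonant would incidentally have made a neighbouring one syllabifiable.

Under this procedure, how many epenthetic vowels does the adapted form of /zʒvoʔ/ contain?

After substitution the input is /bʒvoʔ/.
The unsyllabifiable consonants are /b/, /ʒ/; each receives one epenthetic vowel.

2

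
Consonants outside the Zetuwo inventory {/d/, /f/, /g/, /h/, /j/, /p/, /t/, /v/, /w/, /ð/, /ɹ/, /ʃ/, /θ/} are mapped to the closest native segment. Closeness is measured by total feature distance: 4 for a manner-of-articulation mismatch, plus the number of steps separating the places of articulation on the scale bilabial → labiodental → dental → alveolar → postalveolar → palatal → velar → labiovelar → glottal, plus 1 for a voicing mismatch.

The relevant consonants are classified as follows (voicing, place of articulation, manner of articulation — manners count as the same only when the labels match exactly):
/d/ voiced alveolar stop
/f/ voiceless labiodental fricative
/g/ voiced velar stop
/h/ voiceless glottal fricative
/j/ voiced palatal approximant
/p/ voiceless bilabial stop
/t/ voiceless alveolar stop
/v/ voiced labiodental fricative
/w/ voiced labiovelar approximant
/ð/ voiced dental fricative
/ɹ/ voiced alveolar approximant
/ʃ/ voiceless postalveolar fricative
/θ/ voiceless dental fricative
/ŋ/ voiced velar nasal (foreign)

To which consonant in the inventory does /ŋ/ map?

g

/g/ is closest: manner differs (nasal→stop, +4), place distance 0 (velar→velar), same voicing; total 4. Next closest is /j/ at distance 5.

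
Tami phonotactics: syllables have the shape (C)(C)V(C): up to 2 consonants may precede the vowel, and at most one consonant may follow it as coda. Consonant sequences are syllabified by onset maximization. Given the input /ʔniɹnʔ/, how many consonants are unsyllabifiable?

2

Syllabifying with onset maximization leaves /n/, /ʔ/ stranded (at most one coda consonant is licensed; onsets may contain at most 2 consonants).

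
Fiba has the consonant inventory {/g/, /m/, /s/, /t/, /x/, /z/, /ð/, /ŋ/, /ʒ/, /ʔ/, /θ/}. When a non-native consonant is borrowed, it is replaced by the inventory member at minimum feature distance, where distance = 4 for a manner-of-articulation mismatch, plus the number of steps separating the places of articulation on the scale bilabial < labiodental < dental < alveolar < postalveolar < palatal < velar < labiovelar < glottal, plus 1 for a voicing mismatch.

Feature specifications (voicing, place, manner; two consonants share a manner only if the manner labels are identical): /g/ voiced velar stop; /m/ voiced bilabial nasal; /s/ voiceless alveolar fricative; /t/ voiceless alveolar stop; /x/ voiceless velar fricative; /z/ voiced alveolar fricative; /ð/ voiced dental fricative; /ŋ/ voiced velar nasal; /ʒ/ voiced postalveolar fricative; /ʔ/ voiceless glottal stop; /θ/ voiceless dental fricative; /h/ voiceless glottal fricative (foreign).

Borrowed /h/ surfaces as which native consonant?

/x/ is closest: same manner (fricative), place distance 2 (glottal→velar), same voicing; total 2. Next closest is /ʔ/ at distance 4.

x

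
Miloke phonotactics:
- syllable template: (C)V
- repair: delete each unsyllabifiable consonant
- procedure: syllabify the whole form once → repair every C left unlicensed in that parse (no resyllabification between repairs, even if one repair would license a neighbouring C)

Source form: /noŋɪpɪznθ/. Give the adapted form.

Syllabifying with onset maximization leaves /z/, /n/, /θ/ stranded (no codas are permitted; onsets are limited to one consonant).
Each unlicensed consonant is deleted: /z/, /n/, /θ/.

noŋɪpɪ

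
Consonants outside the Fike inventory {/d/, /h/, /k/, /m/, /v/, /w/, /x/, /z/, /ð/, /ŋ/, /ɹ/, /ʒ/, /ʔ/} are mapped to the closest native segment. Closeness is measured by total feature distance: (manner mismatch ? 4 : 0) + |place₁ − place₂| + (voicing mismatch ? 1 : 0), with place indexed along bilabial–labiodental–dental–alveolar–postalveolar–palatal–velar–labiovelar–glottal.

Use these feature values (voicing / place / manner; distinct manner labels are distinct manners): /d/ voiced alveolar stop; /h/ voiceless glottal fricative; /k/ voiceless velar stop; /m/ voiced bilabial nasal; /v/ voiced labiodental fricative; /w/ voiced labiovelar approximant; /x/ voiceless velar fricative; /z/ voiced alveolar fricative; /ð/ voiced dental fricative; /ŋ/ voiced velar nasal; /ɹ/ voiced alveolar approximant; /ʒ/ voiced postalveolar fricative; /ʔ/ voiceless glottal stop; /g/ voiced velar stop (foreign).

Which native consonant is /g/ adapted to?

/k/ is closest: same manner (stop), place distance 0 (velar→velar), voicing differs (+1); total 1. Next closest is /d/ at distance 3.

k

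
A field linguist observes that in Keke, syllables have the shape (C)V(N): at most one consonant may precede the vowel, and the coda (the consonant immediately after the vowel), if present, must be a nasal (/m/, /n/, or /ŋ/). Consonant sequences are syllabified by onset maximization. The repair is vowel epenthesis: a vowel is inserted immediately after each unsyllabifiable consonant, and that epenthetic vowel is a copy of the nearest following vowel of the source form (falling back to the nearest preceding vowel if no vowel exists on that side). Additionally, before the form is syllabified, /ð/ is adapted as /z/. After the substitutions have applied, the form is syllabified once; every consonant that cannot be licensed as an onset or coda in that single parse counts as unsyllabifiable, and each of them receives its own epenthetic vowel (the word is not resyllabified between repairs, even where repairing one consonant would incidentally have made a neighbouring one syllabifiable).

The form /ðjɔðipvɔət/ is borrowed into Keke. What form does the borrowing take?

Substitution: /ð/ → /z/, giving /zjɔzipvɔət/.
Syllabifying with onset maximization leaves /z/, /p/, /t/ stranded (only a nasal (/m/, /n/, or /ŋ/) is licensed in coda position; onsets are limited to one consonant).
Epenthesis after each stranded consonant: /z/ → /zɔ/, /p/ → /pɔ/, /t/ → /tə/.

zɔjɔzipɔvɔətə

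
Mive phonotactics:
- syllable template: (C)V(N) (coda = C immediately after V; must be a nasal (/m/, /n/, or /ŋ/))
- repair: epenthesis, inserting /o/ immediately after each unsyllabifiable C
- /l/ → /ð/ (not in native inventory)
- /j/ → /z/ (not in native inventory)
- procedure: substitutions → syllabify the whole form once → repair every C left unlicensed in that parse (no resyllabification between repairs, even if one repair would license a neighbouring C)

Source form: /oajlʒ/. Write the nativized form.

oazoðoʒo

Substitution: /j/ → /z/, /l/ → /ð/, giving /oazðʒ/.
Syllabifying with onset maximization leaves /z/, /ð/, /ʒ/ stranded (only a nasal (/m/, /n/, or /ŋ/) is licensed in coda position; onsets are limited to one consonant).
Inserting the epenthetic vowel yields /z/ → /zo/, /ð/ → /ðo/, /ʒ/ → /ʒo/.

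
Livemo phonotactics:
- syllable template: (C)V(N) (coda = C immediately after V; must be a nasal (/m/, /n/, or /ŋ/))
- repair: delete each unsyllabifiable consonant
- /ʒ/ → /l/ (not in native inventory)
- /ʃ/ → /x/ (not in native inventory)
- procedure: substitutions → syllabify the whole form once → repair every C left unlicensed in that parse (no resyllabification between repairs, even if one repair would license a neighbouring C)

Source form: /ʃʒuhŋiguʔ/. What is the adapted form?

Substitution: /ʃ/ → /x/, /ʒ/ → /l/, giving /xluhŋiguʔ/.
Under (C)V(N), the unsyllabifiable consonants are /x/, /h/, /ʔ/ (only a nasal (/m/, /n/, or /ŋ/) is licensed in coda position; onsets are limited to one consonant).
Deleting the stranded consonants removes /x/, /h/, /ʔ/.

luŋigu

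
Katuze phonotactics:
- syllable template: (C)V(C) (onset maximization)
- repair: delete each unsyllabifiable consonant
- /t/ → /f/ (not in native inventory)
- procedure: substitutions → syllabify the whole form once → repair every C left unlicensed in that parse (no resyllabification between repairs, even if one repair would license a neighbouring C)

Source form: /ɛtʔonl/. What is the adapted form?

ɛfʔon

Substitution: /t/ → /f/, giving /ɛfʔonl/.
The consonants /l/ cannot be parsed into a legal (C)V(C) syllable (at most one coda consonant is licensed; onsets are limited to one consonant).
Deletion applies to /l/.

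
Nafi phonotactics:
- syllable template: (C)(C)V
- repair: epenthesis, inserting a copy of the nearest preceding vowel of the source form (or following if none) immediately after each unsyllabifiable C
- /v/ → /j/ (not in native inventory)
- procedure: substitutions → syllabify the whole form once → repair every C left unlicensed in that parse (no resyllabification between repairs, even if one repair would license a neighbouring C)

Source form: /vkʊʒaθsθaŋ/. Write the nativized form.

jkʊʒaθasθaŋa

Substitution: /v/ → /j/, giving /jkʊʒaθsθaŋ/.
Syllabifying with onset maximization leaves /θ/, /ŋ/ stranded (no codas are permitted; onsets may contain at most 2 consonants).
Inserting the epenthetic vowel yields /θ/ → /θa/, /ŋ/ → /ŋa/.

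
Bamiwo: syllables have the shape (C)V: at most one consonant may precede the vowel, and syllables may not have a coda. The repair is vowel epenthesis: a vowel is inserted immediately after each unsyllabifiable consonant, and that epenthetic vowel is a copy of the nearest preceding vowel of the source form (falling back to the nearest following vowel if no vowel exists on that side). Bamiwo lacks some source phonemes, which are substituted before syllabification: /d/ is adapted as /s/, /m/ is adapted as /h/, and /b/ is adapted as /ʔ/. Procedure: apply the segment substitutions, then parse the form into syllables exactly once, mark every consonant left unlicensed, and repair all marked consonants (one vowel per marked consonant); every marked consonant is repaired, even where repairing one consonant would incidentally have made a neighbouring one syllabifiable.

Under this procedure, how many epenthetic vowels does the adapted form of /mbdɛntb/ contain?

After substitution the input is /hʔsɛntʔ/.
The unsyllabifiable consonants are /h/, /ʔ/, /n/, /t/, /ʔ/; each receives one epenthetic vowel.

5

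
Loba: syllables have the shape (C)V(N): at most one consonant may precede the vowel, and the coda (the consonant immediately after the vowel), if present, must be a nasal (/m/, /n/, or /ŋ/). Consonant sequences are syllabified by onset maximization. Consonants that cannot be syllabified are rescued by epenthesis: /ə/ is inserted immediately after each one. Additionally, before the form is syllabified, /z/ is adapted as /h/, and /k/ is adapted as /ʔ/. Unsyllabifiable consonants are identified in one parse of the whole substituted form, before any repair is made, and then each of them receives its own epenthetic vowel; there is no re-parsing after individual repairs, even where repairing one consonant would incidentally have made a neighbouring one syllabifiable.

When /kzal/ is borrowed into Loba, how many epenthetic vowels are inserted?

After substitution the input is /ʔhal/.
The unsyllabifiable consonants are /ʔ/, /l/; each receives one epenthetic vowel.

2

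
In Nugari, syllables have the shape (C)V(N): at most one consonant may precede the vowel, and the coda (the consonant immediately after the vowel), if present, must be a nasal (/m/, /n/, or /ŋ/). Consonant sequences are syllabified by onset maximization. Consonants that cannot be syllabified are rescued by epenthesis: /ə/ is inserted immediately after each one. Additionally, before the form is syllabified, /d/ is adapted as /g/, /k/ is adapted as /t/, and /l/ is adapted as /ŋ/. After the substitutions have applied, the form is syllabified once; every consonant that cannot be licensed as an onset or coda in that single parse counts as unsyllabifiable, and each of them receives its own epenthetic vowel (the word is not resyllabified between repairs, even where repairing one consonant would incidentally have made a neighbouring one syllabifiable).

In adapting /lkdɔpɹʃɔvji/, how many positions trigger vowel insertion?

5

After substitution the input is /ŋtgɔpɹʃɔvji/.
The unsyllabifiable consonants are /ŋ/, /t/, /p/, /ɹ/, /v/; each receives one epenthetic vowel.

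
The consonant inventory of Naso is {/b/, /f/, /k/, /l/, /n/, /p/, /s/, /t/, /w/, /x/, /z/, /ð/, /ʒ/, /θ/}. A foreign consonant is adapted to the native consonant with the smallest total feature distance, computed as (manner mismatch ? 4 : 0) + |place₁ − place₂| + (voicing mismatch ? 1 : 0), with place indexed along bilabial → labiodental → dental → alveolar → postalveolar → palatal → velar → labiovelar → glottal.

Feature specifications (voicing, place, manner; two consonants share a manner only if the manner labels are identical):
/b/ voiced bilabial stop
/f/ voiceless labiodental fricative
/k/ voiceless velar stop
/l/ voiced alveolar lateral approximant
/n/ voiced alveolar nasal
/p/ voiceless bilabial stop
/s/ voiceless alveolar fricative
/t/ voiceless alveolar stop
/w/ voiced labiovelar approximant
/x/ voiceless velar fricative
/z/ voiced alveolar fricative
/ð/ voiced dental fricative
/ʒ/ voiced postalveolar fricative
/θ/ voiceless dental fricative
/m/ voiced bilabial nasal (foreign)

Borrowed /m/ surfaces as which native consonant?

/n/ is closest: same manner (nasal), place distance 3 (bilabial→alveolar), same voicing; total 3. Next closest is /b/ at distance 4.

n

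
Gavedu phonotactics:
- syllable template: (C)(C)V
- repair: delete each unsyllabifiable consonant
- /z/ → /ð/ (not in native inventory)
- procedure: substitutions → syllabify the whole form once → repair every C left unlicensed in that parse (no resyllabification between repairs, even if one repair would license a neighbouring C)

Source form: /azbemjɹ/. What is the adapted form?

Substitution: /z/ → /ð/, giving /aðbemjɹ/.
The consonants /m/, /j/, /ɹ/ cannot be parsed into a legal (C)(C)V syllable (no codas are permitted; onsets may contain at most 2 consonants).
Deleting the stranded consonants removes /m/, /j/, /ɹ/.

aðbe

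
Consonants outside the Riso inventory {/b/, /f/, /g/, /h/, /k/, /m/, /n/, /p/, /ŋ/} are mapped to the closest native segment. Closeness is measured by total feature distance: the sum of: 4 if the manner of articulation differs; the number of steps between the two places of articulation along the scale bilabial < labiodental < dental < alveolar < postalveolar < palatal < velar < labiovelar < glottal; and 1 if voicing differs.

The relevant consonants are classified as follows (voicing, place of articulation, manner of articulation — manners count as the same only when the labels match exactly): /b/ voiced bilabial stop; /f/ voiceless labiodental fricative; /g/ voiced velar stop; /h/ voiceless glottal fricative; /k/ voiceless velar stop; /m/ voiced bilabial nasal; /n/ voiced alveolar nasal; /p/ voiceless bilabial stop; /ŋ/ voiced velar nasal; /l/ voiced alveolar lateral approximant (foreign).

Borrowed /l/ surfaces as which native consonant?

/n/ is closest: manner differs (lateral approximant→nasal, +4), place distance 0 (alveolar→alveolar), same voicing; total 4. Next closest is /b/ at distance 7.

n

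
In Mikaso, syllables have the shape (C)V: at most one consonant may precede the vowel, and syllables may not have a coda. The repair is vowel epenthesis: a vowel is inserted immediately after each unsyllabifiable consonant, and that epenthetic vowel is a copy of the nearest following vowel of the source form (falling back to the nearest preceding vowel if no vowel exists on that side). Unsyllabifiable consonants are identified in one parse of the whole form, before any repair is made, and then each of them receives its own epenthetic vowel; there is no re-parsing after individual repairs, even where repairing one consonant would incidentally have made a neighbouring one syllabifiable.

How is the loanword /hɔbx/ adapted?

Syllabifying with onset maximization leaves /b/, /x/ stranded (no codas are permitted; onsets are limited to one consonant).
Inserting the epenthetic vowel yields /b/ → /bɔ/, /x/ → /xɔ/.

hɔbɔxɔ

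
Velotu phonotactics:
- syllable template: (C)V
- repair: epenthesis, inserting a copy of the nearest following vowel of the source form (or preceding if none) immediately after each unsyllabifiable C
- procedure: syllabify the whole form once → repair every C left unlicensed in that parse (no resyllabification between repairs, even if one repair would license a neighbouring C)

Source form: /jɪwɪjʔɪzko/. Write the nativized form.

jɪwɪjɪʔɪzoko

Under (C)V, the unsyllabifiable consonants are /j/, /z/ (no codas are permitted; onsets are limited to one consonant).
Inserting the epenthetic vowel yields /j/ → /jɪ/, /z/ → /zo/.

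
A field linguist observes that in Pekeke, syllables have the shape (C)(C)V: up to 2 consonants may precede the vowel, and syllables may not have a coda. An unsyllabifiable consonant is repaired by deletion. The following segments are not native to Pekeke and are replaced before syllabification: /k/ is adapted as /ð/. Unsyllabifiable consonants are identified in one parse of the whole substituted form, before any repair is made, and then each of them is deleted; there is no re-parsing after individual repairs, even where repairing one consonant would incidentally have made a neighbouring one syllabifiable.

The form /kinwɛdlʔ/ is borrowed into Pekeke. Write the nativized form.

Substitution: /k/ → /ð/, giving /ðinwɛdlʔ/.
The consonants /d/, /l/, /ʔ/ cannot be parsed into a legal (C)(C)V syllable (no codas are permitted; onsets may contain at most 2 consonants).
Each unlicensed consonant is deleted: /d/, /l/, /ʔ/.

ðinwɛ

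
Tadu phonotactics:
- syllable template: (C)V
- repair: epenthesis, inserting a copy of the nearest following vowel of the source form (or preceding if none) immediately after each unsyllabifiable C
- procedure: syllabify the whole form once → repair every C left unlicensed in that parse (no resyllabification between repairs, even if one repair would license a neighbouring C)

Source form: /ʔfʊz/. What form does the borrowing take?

ʔʊfʊzʊ

Under (C)V, the unsyllabifiable consonants are /ʔ/, /z/ (no codas are permitted; onsets are limited to one consonant).
Epenthesis after each stranded consonant: /ʔ/ → /ʔʊ/, /z/ → /zʊ/.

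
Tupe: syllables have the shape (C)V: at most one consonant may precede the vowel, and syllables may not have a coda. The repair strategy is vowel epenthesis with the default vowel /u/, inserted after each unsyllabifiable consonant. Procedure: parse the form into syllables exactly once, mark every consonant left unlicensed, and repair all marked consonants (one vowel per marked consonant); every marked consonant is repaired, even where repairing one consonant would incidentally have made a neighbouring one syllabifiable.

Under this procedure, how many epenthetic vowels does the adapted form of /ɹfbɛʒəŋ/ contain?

The unsyllabifiable consonants are /ɹ/, /f/, /ŋ/; each receives one epenthetic vowel.

3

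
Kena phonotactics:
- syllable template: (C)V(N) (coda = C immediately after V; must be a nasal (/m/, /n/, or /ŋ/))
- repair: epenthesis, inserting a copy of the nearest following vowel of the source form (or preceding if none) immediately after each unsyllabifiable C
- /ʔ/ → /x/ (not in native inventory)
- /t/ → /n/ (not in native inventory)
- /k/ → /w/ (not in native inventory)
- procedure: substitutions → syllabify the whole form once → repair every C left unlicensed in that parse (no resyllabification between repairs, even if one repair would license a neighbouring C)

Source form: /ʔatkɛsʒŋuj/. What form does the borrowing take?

Substitution: /ʔ/ → /x/, /t/ → /n/, /k/ → /w/, giving /xanwɛsʒŋuj/.
The consonants /s/, /ʒ/, /j/ cannot be parsed into a legal (C)V(N) syllable (only a nasal (/m/, /n/, or /ŋ/) is licensed in coda position; onsets are limited to one consonant).
Epenthesis after each stranded consonant: /s/ → /su/, /ʒ/ → /ʒu/, /j/ → /ju/.

xanwɛsuʒuŋuju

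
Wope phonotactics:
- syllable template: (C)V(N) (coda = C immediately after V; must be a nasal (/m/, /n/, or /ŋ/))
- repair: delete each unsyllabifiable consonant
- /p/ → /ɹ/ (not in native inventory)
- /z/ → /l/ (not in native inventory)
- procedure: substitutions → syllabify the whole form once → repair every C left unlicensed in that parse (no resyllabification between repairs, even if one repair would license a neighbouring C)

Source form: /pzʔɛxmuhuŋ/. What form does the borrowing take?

ʔɛmuhuŋ

Substitution: /p/ → /ɹ/, /z/ → /l/, giving /ɹlʔɛxmuhuŋ/.
The consonants /ɹ/, /l/, /x/ cannot be parsed into a legal (C)V(N) syllable (only a nasal (/m/, /n/, or /ŋ/) is licensed in coda position; onsets are limited to one consonant).
Each unlicensed consonant is deleted: /ɹ/, /l/, /x/.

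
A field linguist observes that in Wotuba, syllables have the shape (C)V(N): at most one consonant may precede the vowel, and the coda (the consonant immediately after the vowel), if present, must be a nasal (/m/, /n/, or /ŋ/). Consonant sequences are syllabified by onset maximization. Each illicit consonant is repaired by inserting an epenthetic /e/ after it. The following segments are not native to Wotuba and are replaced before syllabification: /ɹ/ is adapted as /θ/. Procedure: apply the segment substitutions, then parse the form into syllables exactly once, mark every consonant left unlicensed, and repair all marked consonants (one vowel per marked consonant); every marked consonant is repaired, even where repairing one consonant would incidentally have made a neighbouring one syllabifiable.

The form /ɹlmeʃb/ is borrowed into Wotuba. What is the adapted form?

θelemeʃebe

Substitution: /ɹ/ → /θ/, giving /θlmeʃb/.
The consonants /θ/, /l/, /ʃ/, /b/ cannot be parsed into a legal (C)V(N) syllable (only a nasal (/m/, /n/, or /ŋ/) is licensed in coda position; onsets are limited to one consonant).
Epenthesis after each stranded consonant: /θ/ → /θe/, /l/ → /le/, /ʃ/ → /ʃe/, /b/ → /be/.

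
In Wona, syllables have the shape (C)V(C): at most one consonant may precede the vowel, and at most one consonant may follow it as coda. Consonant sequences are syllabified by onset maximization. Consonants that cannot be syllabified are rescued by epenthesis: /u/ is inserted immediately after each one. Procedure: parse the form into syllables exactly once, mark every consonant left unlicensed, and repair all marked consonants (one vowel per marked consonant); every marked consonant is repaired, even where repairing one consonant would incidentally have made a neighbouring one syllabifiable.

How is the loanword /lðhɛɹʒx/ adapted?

luðuhɛɹʒuxu

Under (C)V(C), the unsyllabifiable consonants are /l/, /ð/, /ʒ/, /x/ (at most one coda consonant is licensed; onsets are limited to one consonant).
Inserting the epenthetic vowel yields /l/ → /lu/, /ð/ → /ðu/, /ʒ/ → /ʒu/, /x/ → /xu/.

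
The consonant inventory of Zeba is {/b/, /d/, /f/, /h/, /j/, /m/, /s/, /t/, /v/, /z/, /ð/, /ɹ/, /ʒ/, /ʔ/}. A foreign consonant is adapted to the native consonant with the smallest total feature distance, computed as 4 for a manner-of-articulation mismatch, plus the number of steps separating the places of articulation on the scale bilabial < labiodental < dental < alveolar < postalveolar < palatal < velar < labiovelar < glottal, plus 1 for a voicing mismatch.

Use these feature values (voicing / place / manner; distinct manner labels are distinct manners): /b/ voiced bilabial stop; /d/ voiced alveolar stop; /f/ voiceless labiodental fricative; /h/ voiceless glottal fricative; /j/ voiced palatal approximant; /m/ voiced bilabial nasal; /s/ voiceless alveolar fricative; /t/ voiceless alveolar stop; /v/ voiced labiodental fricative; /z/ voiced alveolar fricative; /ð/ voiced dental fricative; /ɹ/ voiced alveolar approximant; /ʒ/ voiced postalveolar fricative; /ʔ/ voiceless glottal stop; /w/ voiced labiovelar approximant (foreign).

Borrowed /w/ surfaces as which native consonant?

j

/j/ is closest: same manner (approximant), place distance 2 (labiovelar→palatal), same voicing; total 2. Next closest is /ɹ/ at distance 4.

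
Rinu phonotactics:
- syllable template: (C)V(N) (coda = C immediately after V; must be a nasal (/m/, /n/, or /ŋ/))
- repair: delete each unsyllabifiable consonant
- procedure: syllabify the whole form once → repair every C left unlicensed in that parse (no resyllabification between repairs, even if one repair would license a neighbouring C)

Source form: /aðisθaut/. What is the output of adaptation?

aðiθau

Syllabifying with onset maximization leaves /s/, /t/ stranded (only a nasal (/m/, /n/, or /ŋ/) is licensed in coda position; onsets are limited to one consonant).
Each unlicensed consonant is deleted: /s/, /t/.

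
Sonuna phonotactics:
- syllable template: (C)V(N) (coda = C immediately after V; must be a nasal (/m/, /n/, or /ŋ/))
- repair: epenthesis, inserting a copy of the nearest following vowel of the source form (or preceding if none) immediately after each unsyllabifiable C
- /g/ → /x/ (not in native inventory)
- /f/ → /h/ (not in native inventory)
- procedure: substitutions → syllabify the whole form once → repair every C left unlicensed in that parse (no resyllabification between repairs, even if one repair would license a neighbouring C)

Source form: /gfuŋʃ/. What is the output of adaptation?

xuhuŋʃu

Substitution: /g/ → /x/, /f/ → /h/, giving /xhuŋʃ/.
Under (C)V(N), the unsyllabifiable consonants are /x/, /ʃ/ (only a nasal (/m/, /n/, or /ŋ/) is licensed in coda position; onsets are limited to one consonant).
Epenthesis after each stranded consonant: /x/ → /xu/, /ʃ/ → /ʃu/.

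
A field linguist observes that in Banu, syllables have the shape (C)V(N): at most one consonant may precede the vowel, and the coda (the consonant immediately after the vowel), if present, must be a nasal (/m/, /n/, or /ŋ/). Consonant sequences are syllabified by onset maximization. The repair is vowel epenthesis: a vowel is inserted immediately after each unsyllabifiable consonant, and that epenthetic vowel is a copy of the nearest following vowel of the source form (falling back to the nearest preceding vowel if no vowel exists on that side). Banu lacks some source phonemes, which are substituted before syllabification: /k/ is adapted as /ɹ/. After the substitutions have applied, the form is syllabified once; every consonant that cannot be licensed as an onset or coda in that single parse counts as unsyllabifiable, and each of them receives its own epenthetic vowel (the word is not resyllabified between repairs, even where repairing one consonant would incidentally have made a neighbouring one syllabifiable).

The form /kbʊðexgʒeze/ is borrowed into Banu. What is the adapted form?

ɹʊbʊðexegeʒeze

Substitution: /k/ → /ɹ/, giving /ɹbʊðexgʒeze/.
Under (C)V(N), the unsyllabifiable consonants are /ɹ/, /x/, /g/ (only a nasal (/m/, /n/, or /ŋ/) is licensed in coda position; onsets are limited to one consonant).
Inserting the epenthetic vowel yields /ɹ/ → /ɹʊ/, /x/ → /xe/, /g/ → /ge/.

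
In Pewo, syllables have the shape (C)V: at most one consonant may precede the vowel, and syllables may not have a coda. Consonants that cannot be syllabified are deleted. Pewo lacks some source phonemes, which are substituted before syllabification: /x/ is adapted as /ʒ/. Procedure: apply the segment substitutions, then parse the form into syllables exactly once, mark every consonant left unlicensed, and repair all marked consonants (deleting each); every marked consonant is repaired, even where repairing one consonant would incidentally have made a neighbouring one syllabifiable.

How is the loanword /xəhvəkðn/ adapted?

ʒəvə

Substitution: /x/ → /ʒ/, giving /ʒəhvəkðn/.
Syllabifying with onset maximization leaves /h/, /k/, /ð/, /n/ stranded (no codas are permitted; onsets are limited to one consonant).
Deleting the stranded consonants removes /h/, /k/, /ð/, /n/.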